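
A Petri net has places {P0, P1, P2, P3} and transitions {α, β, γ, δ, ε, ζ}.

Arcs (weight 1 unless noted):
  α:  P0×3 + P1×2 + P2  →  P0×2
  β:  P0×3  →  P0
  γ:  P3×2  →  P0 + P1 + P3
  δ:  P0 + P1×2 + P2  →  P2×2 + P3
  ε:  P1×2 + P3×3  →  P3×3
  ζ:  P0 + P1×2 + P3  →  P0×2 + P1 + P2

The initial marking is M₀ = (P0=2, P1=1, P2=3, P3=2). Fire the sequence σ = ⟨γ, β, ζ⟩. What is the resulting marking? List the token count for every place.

step 1: fire γ:  (P0=2, P1=1, P2=3, P3=2) → (P0=3, P1=2, P2=3, P3=1)
step 2: fire β:  (P0=3, P1=2, P2=3, P3=1) → (P0=1, P1=2, P2=3, P3=1)
step 3: fire ζ:  (P0=1, P1=2, P2=3, P3=1) → (P0=2, P1=1, P2=4, P3=0)

(P0=2, P1=1, P2=4, P3=0)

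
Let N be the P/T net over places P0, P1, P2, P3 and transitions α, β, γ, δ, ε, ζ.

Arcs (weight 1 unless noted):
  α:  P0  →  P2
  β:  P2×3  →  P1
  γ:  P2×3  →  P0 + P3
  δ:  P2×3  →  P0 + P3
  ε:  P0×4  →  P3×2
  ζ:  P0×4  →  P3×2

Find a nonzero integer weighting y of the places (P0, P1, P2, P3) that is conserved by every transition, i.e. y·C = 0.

y = (P0:1, P1:3, P2:1, P3:2)

Incidence matrix C (rows=places, cols=transitions):
        α    β    γ    δ    ε    ζ
   P0  -1    0    1    1   -4   -4
   P1   0    1    0    0    0    0
   P2   1   -3   -3   -3    0    0
   P3   0    0    1    1    2    2

Candidate y = [1, 3, 1, 2]; check y·C column-wise:
  col α: 1·-1 + 3·0 + 1·1 + 2·0 = 0
  col β: 1·0 + 3·1 + 1·-3 + 2·0 = 0
  col γ: 1·1 + 3·0 + 1·-3 + 2·1 = 0
  col δ: 1·1 + 3·0 + 1·-3 + 2·1 = 0
  col ε: 1·-4 + 3·0 + 1·0 + 2·2 = 0
  col ζ: 1·-4 + 3·0 + 1·0 + 2·2 = 0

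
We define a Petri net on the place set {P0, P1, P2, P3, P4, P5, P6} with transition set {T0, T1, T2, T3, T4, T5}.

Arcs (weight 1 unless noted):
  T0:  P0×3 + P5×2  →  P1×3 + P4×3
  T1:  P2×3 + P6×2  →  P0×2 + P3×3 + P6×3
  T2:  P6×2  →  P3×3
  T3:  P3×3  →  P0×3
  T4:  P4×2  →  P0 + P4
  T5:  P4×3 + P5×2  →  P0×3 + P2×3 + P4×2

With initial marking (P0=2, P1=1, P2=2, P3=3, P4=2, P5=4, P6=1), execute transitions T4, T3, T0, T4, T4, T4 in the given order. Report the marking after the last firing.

step 1: fire T4:  (P0=2, P1=1, P2=2, P3=3, P4=2, P5=4, P6=1) → (P0=3, P1=1, P2=2, P3=3, P4=1, P5=4, P6=1)
step 2: fire T3:  (P0=3, P1=1, P2=2, P3=3, P4=1, P5=4, P6=1) → (P0=6, P1=1, P2=2, P3=0, P4=1, P5=4, P6=1)
step 3: fire T0:  (P0=6, P1=1, P2=2, P3=0, P4=1, P5=4, P6=1) → (P0=3, P1=4, P2=2, P3=0, P4=4, P5=2, P6=1)
step 4: fire T4:  (P0=3, P1=4, P2=2, P3=0, P4=4, P5=2, P6=1) → (P0=4, P1=4, P2=2, P3=0, P4=3, P5=2, P6=1)
step 5: fire T4:  (P0=4, P1=4, P2=2, P3=0, P4=3, P5=2, P6=1) → (P0=5, P1=4, P2=2, P3=0, P4=2, P5=2, P6=1)
step 6: fire T4:  (P0=5, P1=4, P2=2, P3=0, P4=2, P5=2, P6=1) → (P0=6, P1=4, P2=2, P3=0, P4=1, P5=2, P6=1)

(P0=6, P1=4, P2=2, P3=0, P4=1, P5=2, P6=1)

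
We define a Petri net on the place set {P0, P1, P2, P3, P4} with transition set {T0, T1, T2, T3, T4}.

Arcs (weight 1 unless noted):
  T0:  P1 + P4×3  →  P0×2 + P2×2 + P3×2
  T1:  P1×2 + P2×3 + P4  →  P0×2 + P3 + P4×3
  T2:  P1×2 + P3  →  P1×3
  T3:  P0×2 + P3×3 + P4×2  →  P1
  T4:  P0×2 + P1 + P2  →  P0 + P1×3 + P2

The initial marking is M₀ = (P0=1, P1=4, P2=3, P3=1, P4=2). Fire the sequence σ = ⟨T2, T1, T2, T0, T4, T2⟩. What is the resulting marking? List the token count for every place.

step 1: fire T2:  (P0=1, P1=4, P2=3, P3=1, P4=2) → (P0=1, P1=5, P2=3, P3=0, P4=2)
step 2: fire T1:  (P0=1, P1=5, P2=3, P3=0, P4=2) → (P0=3, P1=3, P2=0, P3=1, P4=4)
step 3: fire T2:  (P0=3, P1=3, P2=0, P3=1, P4=4) → (P0=3, P1=4, P2=0, P3=0, P4=4)
step 4: fire T0:  (P0=3, P1=4, P2=0, P3=0, P4=4) → (P0=5, P1=3, P2=2, P3=2, P4=1)
step 5: fire T4:  (P0=5, P1=3, P2=2, P3=2, P4=1) → (P0=4, P1=5, P2=2, P3=2, P4=1)
step 6: fire T2:  (P0=4, P1=5, P2=2, P3=2, P4=1) → (P0=4, P1=6, P2=2, P3=1, P4=1)

(P0=4, P1=6, P2=2, P3=1, P4=1)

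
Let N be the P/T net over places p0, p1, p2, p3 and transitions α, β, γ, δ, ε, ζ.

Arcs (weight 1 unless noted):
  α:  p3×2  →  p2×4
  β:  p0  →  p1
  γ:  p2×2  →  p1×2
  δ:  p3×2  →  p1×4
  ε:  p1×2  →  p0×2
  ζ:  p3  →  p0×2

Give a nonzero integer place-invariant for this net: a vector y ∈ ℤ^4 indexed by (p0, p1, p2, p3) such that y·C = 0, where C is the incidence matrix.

Incidence matrix C (rows=places, cols=transitions):
        α    β    γ    δ    ε    ζ
   p0   0   -1    0    0    2    2
   p1   0    1    2    4   -2    0
   p2   4    0   -2    0    0    0
   p3  -2    0    0   -2    0   -1

Candidate y = [1, 1, 1, 2]; check y·C column-wise:
  col α: 1·0 + 1·0 + 1·4 + 2·-2 = 0
  col β: 1·-1 + 1·1 + 1·0 + 2·0 = 0
  col γ: 1·0 + 1·2 + 1·-2 + 2·0 = 0
  col δ: 1·0 + 1·4 + 1·0 + 2·-2 = 0
  col ε: 1·2 + 1·-2 + 1·0 + 2·0 = 0
  col ζ: 1·2 + 1·0 + 1·0 + 2·-1 = 0

y = (p0:1, p1:1, p2:1, p3:2)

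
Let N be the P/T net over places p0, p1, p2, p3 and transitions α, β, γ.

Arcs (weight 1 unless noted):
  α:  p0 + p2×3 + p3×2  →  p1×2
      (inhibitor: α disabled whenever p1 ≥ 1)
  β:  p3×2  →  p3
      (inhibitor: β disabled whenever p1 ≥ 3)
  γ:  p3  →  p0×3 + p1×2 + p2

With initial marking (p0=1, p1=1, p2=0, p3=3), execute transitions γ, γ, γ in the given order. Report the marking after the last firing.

(p0=10, p1=7, p2=3, p3=0)

step 1: fire γ:  (p0=1, p1=1, p2=0, p3=3) → (p0=4, p1=3, p2=1, p3=2)
step 2: fire γ:  (p0=4, p1=3, p2=1, p3=2) → (p0=7, p1=5, p2=2, p3=1)
step 3: fire γ:  (p0=7, p1=5, p2=2, p3=1) → (p0=10, p1=7, p2=3, p3=0)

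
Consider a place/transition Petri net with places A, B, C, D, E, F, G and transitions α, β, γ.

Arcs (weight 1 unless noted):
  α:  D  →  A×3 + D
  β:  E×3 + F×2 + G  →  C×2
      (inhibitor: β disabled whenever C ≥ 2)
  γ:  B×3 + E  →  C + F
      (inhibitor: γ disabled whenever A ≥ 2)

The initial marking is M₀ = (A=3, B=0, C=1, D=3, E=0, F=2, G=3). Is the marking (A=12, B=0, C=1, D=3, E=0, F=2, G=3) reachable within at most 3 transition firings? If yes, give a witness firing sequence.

YES — reachable via ⟨α, α, α⟩ (3 firings)

step 1: fire α:  (A=3, B=0, C=1, D=3, E=0, F=2, G=3) → (A=6, B=0, C=1, D=3, E=0, F=2, G=3)
step 2: fire α:  (A=6, B=0, C=1, D=3, E=0, F=2, G=3) → (A=9, B=0, C=1, D=3, E=0, F=2, G=3)
step 3: fire α:  (A=9, B=0, C=1, D=3, E=0, F=2, G=3) → (A=12, B=0, C=1, D=3, E=0, F=2, G=3)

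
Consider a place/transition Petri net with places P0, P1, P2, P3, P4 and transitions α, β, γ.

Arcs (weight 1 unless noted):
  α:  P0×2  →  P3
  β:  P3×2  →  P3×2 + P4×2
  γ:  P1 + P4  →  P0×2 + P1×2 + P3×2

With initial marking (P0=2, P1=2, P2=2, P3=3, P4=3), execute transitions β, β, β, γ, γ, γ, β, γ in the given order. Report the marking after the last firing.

step 1: fire β:  (P0=2, P1=2, P2=2, P3=3, P4=3) → (P0=2, P1=2, P2=2, P3=3, P4=5)
step 2: fire β:  (P0=2, P1=2, P2=2, P3=3, P4=5) → (P0=2, P1=2, P2=2, P3=3, P4=7)
step 3: fire β:  (P0=2, P1=2, P2=2, P3=3, P4=7) → (P0=2, P1=2, P2=2, P3=3, P4=9)
step 4: fire γ:  (P0=2, P1=2, P2=2, P3=3, P4=9) → (P0=4, P1=3, P2=2, P3=5, P4=8)
step 5: fire γ:  (P0=4, P1=3, P2=2, P3=5, P4=8) → (P0=6, P1=4, P2=2, P3=7, P4=7)
step 6: fire γ:  (P0=6, P1=4, P2=2, P3=7, P4=7) → (P0=8, P1=5, P2=2, P3=9, P4=6)
step 7: fire β:  (P0=8, P1=5, P2=2, P3=9, P4=6) → (P0=8, P1=5, P2=2, P3=9, P4=8)
step 8: fire γ:  (P0=8, P1=5, P2=2, P3=9, P4=8) → (P0=10, P1=6, P2=2, P3=11, P4=7)

(P0=10, P1=6, P2=2, P3=11, P4=7)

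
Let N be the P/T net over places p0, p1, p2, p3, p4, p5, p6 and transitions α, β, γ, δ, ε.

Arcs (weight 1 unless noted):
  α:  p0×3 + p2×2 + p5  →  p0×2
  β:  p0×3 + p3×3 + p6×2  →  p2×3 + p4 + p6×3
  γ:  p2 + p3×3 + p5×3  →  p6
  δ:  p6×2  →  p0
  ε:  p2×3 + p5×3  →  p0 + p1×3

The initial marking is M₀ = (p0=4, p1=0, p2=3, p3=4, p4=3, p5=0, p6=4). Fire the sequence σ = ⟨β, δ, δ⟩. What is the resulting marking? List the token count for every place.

(p0=3, p1=0, p2=6, p3=1, p4=4, p5=0, p6=1)

step 1: fire β:  (p0=4, p1=0, p2=3, p3=4, p4=3, p5=0, p6=4) → (p0=1, p1=0, p2=6, p3=1, p4=4, p5=0, p6=5)
step 2: fire δ:  (p0=1, p1=0, p2=6, p3=1, p4=4, p5=0, p6=5) → (p0=2, p1=0, p2=6, p3=1, p4=4, p5=0, p6=3)
step 3: fire δ:  (p0=2, p1=0, p2=6, p3=1, p4=4, p5=0, p6=3) → (p0=3, p1=0, p2=6, p3=1, p4=4, p5=0, p6=1)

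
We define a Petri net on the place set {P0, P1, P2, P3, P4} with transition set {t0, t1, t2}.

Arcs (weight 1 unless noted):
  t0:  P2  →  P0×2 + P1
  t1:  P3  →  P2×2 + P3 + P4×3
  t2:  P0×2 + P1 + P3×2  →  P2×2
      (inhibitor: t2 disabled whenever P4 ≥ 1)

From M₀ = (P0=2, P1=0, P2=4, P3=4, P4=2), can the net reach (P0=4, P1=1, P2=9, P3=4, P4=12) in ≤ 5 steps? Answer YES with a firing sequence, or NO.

depth 0: 1 marking
depth 1: 3 markings reached so far
depth 2: 6 markings reached so far
depth 3: 10 markings reached so far
depth 4: 15 markings reached so far
depth 5: 20 markings reached so far
target is not among the 20 markings reachable within 5 steps

NO — not reachable within 5 firings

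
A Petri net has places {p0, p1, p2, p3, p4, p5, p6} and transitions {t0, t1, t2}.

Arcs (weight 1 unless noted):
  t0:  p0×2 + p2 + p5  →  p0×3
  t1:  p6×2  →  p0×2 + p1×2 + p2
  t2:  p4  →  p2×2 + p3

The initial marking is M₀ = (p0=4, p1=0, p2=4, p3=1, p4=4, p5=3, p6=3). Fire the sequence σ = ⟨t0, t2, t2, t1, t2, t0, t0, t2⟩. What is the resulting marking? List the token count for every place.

step 1: fire t0:  (p0=4, p1=0, p2=4, p3=1, p4=4, p5=3, p6=3) → (p0=5, p1=0, p2=3, p3=1, p4=4, p5=2, p6=3)
step 2: fire t2:  (p0=5, p1=0, p2=3, p3=1, p4=4, p5=2, p6=3) → (p0=5, p1=0, p2=5, p3=2, p4=3, p5=2, p6=3)
step 3: fire t2:  (p0=5, p1=0, p2=5, p3=2, p4=3, p5=2, p6=3) → (p0=5, p1=0, p2=7, p3=3, p4=2, p5=2, p6=3)
step 4: fire t1:  (p0=5, p1=0, p2=7, p3=3, p4=2, p5=2, p6=3) → (p0=7, p1=2, p2=8, p3=3, p4=2, p5=2, p6=1)
step 5: fire t2:  (p0=7, p1=2, p2=8, p3=3, p4=2, p5=2, p6=1) → (p0=7, p1=2, p2=10, p3=4, p4=1, p5=2, p6=1)
step 6: fire t0:  (p0=7, p1=2, p2=10, p3=4, p4=1, p5=2, p6=1) → (p0=8, p1=2, p2=9, p3=4, p4=1, p5=1, p6=1)
step 7: fire t0:  (p0=8, p1=2, p2=9, p3=4, p4=1, p5=1, p6=1) → (p0=9, p1=2, p2=8, p3=4, p4=1, p5=0, p6=1)
step 8: fire t2:  (p0=9, p1=2, p2=8, p3=4, p4=1, p5=0, p6=1) → (p0=9, p1=2, p2=10, p3=5, p4=0, p5=0, p6=1)

(p0=9, p1=2, p2=10, p3=5, p4=0, p5=0, p6=1)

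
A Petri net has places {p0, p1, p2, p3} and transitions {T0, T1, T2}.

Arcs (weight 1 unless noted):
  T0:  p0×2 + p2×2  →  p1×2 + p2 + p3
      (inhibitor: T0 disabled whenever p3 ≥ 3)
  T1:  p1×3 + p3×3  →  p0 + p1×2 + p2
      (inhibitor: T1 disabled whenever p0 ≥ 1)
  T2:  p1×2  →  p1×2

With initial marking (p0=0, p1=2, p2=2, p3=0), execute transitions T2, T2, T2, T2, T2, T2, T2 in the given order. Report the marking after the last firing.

(p0=0, p1=2, p2=2, p3=0)

step 1: fire T2:  (p0=0, p1=2, p2=2, p3=0) → (p0=0, p1=2, p2=2, p3=0)
step 2: fire T2:  (p0=0, p1=2, p2=2, p3=0) → (p0=0, p1=2, p2=2, p3=0)
step 3: fire T2:  (p0=0, p1=2, p2=2, p3=0) → (p0=0, p1=2, p2=2, p3=0)
step 4: fire T2:  (p0=0, p1=2, p2=2, p3=0) → (p0=0, p1=2, p2=2, p3=0)
step 5: fire T2:  (p0=0, p1=2, p2=2, p3=0) → (p0=0, p1=2, p2=2, p3=0)
step 6: fire T2:  (p0=0, p1=2, p2=2, p3=0) → (p0=0, p1=2, p2=2, p3=0)
step 7: fire T2:  (p0=0, p1=2, p2=2, p3=0) → (p0=0, p1=2, p2=2, p3=0)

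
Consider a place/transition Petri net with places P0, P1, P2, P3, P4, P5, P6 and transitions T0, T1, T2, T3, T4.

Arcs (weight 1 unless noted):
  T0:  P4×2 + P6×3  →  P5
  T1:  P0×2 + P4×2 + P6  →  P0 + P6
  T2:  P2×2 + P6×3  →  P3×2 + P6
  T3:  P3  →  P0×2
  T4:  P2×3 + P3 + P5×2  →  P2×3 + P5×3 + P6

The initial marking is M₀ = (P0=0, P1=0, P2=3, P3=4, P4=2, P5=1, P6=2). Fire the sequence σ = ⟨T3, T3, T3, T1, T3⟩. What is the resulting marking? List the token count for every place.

step 1: fire T3:  (P0=0, P1=0, P2=3, P3=4, P4=2, P5=1, P6=2) → (P0=2, P1=0, P2=3, P3=3, P4=2, P5=1, P6=2)
step 2: fire T3:  (P0=2, P1=0, P2=3, P3=3, P4=2, P5=1, P6=2) → (P0=4, P1=0, P2=3, P3=2, P4=2, P5=1, P6=2)
step 3: fire T3:  (P0=4, P1=0, P2=3, P3=2, P4=2, P5=1, P6=2) → (P0=6, P1=0, P2=3, P3=1, P4=2, P5=1, P6=2)
step 4: fire T1:  (P0=6, P1=0, P2=3, P3=1, P4=2, P5=1, P6=2) → (P0=5, P1=0, P2=3, P3=1, P4=0, P5=1, P6=2)
step 5: fire T3:  (P0=5, P1=0, P2=3, P3=1, P4=0, P5=1, P6=2) → (P0=7, P1=0, P2=3, P3=0, P4=0, P5=1, P6=2)

(P0=7, P1=0, P2=3, P3=0, P4=0, P5=1, P6=2)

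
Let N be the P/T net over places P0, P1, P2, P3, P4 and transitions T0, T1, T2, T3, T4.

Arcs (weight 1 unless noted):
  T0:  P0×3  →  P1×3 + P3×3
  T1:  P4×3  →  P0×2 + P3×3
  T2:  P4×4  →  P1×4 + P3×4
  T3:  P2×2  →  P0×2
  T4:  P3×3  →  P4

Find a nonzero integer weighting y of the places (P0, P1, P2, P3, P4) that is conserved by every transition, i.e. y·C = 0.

Incidence matrix C (rows=places, cols=transitions):
       T0   T1   T2   T3   T4
   P0  -3    2    0    2    0
   P1   3    0    4    0    0
   P2   0    0    0   -2    0
   P3   3    3    4    0   -3
   P4   0   -3   -4    0    1

Candidate y = [3, 2, 3, 1, 3]; check y·C column-wise:
  col T0: 3·-3 + 2·3 + 3·0 + 1·3 + 3·0 = 0
  col T1: 3·2 + 2·0 + 3·0 + 1·3 + 3·-3 = 0
  col T2: 3·0 + 2·4 + 3·0 + 1·4 + 3·-4 = 0
  col T3: 3·2 + 2·0 + 3·-2 + 1·0 + 3·0 = 0
  col T4: 3·0 + 2·0 + 3·0 + 1·-3 + 3·1 = 0

y = (P0:3, P1:2, P2:3, P3:1, P4:3)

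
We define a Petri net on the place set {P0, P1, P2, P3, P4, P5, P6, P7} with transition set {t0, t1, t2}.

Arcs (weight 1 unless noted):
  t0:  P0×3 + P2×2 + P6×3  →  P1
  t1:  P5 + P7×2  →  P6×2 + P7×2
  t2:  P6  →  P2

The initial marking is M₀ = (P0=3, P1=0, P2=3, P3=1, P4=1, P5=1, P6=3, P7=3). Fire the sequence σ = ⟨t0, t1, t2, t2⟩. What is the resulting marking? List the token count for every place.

(P0=0, P1=1, P2=3, P3=1, P4=1, P5=0, P6=0, P7=3)

step 1: fire t0:  (P0=3, P1=0, P2=3, P3=1, P4=1, P5=1, P6=3, P7=3) → (P0=0, P1=1, P2=1, P3=1, P4=1, P5=1, P6=0, P7=3)
step 2: fire t1:  (P0=0, P1=1, P2=1, P3=1, P4=1, P5=1, P6=0, P7=3) → (P0=0, P1=1, P2=1, P3=1, P4=1, P5=0, P6=2, P7=3)
step 3: fire t2:  (P0=0, P1=1, P2=1, P3=1, P4=1, P5=0, P6=2, P7=3) → (P0=0, P1=1, P2=2, P3=1, P4=1, P5=0, P6=1, P7=3)
step 4: fire t2:  (P0=0, P1=1, P2=2, P3=1, P4=1, P5=0, P6=1, P7=3) → (P0=0, P1=1, P2=3, P3=1, P4=1, P5=0, P6=0, P7=3)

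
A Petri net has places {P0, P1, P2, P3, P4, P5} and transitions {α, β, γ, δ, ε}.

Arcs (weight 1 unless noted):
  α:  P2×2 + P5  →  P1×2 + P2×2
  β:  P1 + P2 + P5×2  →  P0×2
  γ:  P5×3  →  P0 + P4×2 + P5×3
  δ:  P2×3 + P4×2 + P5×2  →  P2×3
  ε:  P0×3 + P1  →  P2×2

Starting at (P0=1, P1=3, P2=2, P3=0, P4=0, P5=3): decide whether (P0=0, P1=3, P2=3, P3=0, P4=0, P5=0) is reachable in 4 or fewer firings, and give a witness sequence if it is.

YES — reachable via ⟨α, β, ε⟩ (3 firings)

step 1: fire α:  (P0=1, P1=3, P2=2, P3=0, P4=0, P5=3) → (P0=1, P1=5, P2=2, P3=0, P4=0, P5=2)
step 2: fire β:  (P0=1, P1=5, P2=2, P3=0, P4=0, P5=2) → (P0=3, P1=4, P2=1, P3=0, P4=0, P5=0)
step 3: fire ε:  (P0=3, P1=4, P2=1, P3=0, P4=0, P5=0) → (P0=0, P1=3, P2=3, P3=0, P4=0, P5=0)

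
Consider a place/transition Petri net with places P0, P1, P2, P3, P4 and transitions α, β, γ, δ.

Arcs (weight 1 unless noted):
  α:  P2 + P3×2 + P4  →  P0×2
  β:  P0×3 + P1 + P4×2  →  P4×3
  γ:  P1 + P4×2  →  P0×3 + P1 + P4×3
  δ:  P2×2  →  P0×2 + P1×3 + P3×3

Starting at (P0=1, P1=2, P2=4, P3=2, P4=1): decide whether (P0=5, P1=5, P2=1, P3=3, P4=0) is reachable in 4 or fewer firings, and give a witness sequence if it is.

step 1: fire α:  (P0=1, P1=2, P2=4, P3=2, P4=1) → (P0=3, P1=2, P2=3, P3=0, P4=0)
step 2: fire δ:  (P0=3, P1=2, P2=3, P3=0, P4=0) → (P0=5, P1=5, P2=1, P3=3, P4=0)

YES — reachable via ⟨α, δ⟩ (2 firings)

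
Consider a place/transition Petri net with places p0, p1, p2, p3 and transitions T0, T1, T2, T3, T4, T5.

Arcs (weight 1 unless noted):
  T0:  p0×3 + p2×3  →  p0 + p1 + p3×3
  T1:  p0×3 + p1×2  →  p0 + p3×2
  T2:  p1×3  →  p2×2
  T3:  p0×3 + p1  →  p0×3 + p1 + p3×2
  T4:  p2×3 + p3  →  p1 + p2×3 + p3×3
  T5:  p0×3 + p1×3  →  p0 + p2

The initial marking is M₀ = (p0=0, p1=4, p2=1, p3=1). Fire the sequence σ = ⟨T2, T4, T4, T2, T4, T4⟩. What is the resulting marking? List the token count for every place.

(p0=0, p1=2, p2=5, p3=9)

step 1: fire T2:  (p0=0, p1=4, p2=1, p3=1) → (p0=0, p1=1, p2=3, p3=1)
step 2: fire T4:  (p0=0, p1=1, p2=3, p3=1) → (p0=0, p1=2, p2=3, p3=3)
step 3: fire T4:  (p0=0, p1=2, p2=3, p3=3) → (p0=0, p1=3, p2=3, p3=5)
step 4: fire T2:  (p0=0, p1=3, p2=3, p3=5) → (p0=0, p1=0, p2=5, p3=5)
step 5: fire T4:  (p0=0, p1=0, p2=5, p3=5) → (p0=0, p1=1, p2=5, p3=7)
step 6: fire T4:  (p0=0, p1=1, p2=5, p3=7) → (p0=0, p1=2, p2=5, p3=9)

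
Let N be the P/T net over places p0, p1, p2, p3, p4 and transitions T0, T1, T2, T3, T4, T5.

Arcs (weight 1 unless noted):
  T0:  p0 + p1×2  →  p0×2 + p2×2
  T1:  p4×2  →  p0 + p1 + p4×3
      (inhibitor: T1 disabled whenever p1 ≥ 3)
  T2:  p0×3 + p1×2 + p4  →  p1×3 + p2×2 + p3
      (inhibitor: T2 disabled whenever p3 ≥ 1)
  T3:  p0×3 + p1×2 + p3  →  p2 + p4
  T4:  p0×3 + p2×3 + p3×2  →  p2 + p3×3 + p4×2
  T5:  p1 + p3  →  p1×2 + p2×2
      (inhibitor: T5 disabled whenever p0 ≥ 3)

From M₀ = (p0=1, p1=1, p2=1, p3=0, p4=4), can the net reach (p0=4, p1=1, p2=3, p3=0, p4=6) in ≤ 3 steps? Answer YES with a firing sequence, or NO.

YES — reachable via ⟨T1, T0, T1⟩ (3 firings)

step 1: fire T1:  (p0=1, p1=1, p2=1, p3=0, p4=4) → (p0=2, p1=2, p2=1, p3=0, p4=5)
step 2: fire T0:  (p0=2, p1=2, p2=1, p3=0, p4=5) → (p0=3, p1=0, p2=3, p3=0, p4=5)
step 3: fire T1:  (p0=3, p1=0, p2=3, p3=0, p4=5) → (p0=4, p1=1, p2=3, p3=0, p4=6)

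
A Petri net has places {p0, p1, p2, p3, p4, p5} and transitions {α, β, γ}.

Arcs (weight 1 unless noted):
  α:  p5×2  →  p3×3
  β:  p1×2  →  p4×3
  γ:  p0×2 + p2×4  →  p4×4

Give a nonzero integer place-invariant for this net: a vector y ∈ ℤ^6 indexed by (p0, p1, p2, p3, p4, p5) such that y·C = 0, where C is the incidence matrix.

Incidence matrix C (rows=places, cols=transitions):
        α    β    γ
   p0   0    0   -2
   p1   0   -2    0
   p2   0    0   -4
   p3   3    0    0
   p4   0    3    4
   p5  -2    0    0

Candidate y = [2, 0, -1, 0, 0, 0]; check y·C column-wise:
  col α: 2·0 + -1·0 + 0·3 + 0·-2 = 0
  col β: 2·0 + 0·-2 + -1·0 + 0·3 = 0
  col γ: 2·-2 + -1·-4 + 0·4 = 0

y = (p0:2, p1:0, p2:-1, p3:0, p4:0, p5:0)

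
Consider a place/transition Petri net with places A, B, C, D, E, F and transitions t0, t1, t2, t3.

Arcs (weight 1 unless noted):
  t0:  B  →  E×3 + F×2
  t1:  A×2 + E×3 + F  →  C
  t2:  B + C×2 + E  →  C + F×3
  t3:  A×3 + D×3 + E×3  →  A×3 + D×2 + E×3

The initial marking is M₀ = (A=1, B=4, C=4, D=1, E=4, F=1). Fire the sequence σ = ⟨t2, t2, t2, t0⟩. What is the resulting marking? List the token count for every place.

(A=1, B=0, C=1, D=1, E=4, F=12)

step 1: fire t2:  (A=1, B=4, C=4, D=1, E=4, F=1) → (A=1, B=3, C=3, D=1, E=3, F=4)
step 2: fire t2:  (A=1, B=3, C=3, D=1, E=3, F=4) → (A=1, B=2, C=2, D=1, E=2, F=7)
step 3: fire t2:  (A=1, B=2, C=2, D=1, E=2, F=7) → (A=1, B=1, C=1, D=1, E=1, F=10)
step 4: fire t0:  (A=1, B=1, C=1, D=1, E=1, F=10) → (A=1, B=0, C=1, D=1, E=4, F=12)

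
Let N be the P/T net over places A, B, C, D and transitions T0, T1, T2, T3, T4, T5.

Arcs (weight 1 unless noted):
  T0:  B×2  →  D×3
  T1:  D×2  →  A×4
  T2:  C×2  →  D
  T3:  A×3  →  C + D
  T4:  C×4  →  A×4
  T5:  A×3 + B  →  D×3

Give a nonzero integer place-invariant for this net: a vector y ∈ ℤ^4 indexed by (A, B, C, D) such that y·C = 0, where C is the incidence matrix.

Incidence matrix C (rows=places, cols=transitions):
       T0   T1   T2   T3   T4   T5
    A   0    4    0   -3    4   -3
    B  -2    0    0    0    0   -1
    C   0    0   -2    1   -4    0
    D   3   -2    1    1    0    3

Candidate y = [1, 3, 1, 2]; check y·C column-wise:
  col T0: 1·0 + 3·-2 + 1·0 + 2·3 = 0
  col T1: 1·4 + 3·0 + 1·0 + 2·-2 = 0
  col T2: 1·0 + 3·0 + 1·-2 + 2·1 = 0
  col T3: 1·-3 + 3·0 + 1·1 + 2·1 = 0
  col T4: 1·4 + 3·0 + 1·-4 + 2·0 = 0
  col T5: 1·-3 + 3·-1 + 1·0 + 2·3 = 0

y = (A:1, B:3, C:1, D:2)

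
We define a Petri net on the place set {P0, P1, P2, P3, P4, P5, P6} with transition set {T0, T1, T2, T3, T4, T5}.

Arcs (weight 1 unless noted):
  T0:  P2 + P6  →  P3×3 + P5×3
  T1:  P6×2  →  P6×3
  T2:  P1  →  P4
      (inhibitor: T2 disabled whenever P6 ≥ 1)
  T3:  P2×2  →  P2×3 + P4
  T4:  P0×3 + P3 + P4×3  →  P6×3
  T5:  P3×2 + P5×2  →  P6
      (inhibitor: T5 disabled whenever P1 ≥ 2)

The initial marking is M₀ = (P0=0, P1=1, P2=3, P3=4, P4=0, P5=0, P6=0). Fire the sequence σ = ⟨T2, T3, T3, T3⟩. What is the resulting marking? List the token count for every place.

step 1: fire T2:  (P0=0, P1=1, P2=3, P3=4, P4=0, P5=0, P6=0) → (P0=0, P1=0, P2=3, P3=4, P4=1, P5=0, P6=0)
step 2: fire T3:  (P0=0, P1=0, P2=3, P3=4, P4=1, P5=0, P6=0) → (P0=0, P1=0, P2=4, P3=4, P4=2, P5=0, P6=0)
step 3: fire T3:  (P0=0, P1=0, P2=4, P3=4, P4=2, P5=0, P6=0) → (P0=0, P1=0, P2=5, P3=4, P4=3, P5=0, P6=0)
step 4: fire T3:  (P0=0, P1=0, P2=5, P3=4, P4=3, P5=0, P6=0) → (P0=0, P1=0, P2=6, P3=4, P4=4, P5=0, P6=0)

(P0=0, P1=0, P2=6, P3=4, P4=4, P5=0, P6=0)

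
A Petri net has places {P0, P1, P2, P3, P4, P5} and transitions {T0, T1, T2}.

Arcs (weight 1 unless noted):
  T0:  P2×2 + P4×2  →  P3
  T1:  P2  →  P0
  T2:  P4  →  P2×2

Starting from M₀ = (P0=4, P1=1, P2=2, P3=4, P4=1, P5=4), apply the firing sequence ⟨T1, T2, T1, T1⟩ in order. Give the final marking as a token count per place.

(P0=7, P1=1, P2=1, P3=4, P4=0, P5=4)

step 1: fire T1:  (P0=4, P1=1, P2=2, P3=4, P4=1, P5=4) → (P0=5, P1=1, P2=1, P3=4, P4=1, P5=4)
step 2: fire T2:  (P0=5, P1=1, P2=1, P3=4, P4=1, P5=4) → (P0=5, P1=1, P2=3, P3=4, P4=0, P5=4)
step 3: fire T1:  (P0=5, P1=1, P2=3, P3=4, P4=0, P5=4) → (P0=6, P1=1, P2=2, P3=4, P4=0, P5=4)
step 4: fire T1:  (P0=6, P1=1, P2=2, P3=4, P4=0, P5=4) → (P0=7, P1=1, P2=1, P3=4, P4=0, P5=4)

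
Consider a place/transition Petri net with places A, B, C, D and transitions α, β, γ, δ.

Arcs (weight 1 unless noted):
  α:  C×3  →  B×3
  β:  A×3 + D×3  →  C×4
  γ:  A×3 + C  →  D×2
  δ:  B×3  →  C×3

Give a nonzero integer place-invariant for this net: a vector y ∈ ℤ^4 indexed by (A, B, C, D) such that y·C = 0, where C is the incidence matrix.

y = (A:1, B:3, C:3, D:3)

Incidence matrix C (rows=places, cols=transitions):
        α    β    γ    δ
    A   0   -3   -3    0
    B   3    0    0   -3
    C  -3    4   -1    3
    D   0   -3    2    0

Candidate y = [1, 3, 3, 3]; check y·C column-wise:
  col α: 1·0 + 3·3 + 3·-3 + 3·0 = 0
  col β: 1·-3 + 3·0 + 3·4 + 3·-3 = 0
  col γ: 1·-3 + 3·0 + 3·-1 + 3·2 = 0
  col δ: 1·0 + 3·-3 + 3·3 + 3·0 = 0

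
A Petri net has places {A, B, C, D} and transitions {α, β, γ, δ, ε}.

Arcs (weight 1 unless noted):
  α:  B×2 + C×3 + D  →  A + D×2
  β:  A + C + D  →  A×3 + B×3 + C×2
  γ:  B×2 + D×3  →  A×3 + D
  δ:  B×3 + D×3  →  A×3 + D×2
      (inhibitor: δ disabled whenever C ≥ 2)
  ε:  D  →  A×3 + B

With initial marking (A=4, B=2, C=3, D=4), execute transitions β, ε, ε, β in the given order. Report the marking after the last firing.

step 1: fire β:  (A=4, B=2, C=3, D=4) → (A=6, B=5, C=4, D=3)
step 2: fire ε:  (A=6, B=5, C=4, D=3) → (A=9, B=6, C=4, D=2)
step 3: fire ε:  (A=9, B=6, C=4, D=2) → (A=12, B=7, C=4, D=1)
step 4: fire β:  (A=12, B=7, C=4, D=1) → (A=14, B=10, C=5, D=0)

(A=14, B=10, C=5, D=0)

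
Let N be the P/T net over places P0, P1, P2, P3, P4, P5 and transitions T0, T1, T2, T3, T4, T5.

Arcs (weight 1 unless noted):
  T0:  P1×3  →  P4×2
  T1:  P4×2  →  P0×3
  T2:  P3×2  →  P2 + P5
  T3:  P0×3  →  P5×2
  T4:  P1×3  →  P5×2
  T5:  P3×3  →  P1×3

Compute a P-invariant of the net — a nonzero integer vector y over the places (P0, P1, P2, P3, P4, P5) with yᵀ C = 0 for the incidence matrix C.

y = (P0:2, P1:2, P2:1, P3:2, P4:3, P5:3)

Incidence matrix C (rows=places, cols=transitions):
       T0   T1   T2   T3   T4   T5
   P0   0    3    0   -3    0    0
   P1  -3    0    0    0   -3    3
   P2   0    0    1    0    0    0
   P3   0    0   -2    0    0   -3
   P4   2   -2    0    0    0    0
   P5   0    0    1    2    2    0

Candidate y = [2, 2, 1, 2, 3, 3]; check y·C column-wise:
  col T0: 2·0 + 2·-3 + 1·0 + 2·0 + 3·2 + 3·0 = 0
  col T1: 2·3 + 2·0 + 1·0 + 2·0 + 3·-2 + 3·0 = 0
  col T2: 2·0 + 2·0 + 1·1 + 2·-2 + 3·0 + 3·1 = 0
  col T3: 2·-3 + 2·0 + 1·0 + 2·0 + 3·0 + 3·2 = 0
  col T4: 2·0 + 2·-3 + 1·0 + 2·0 + 3·0 + 3·2 = 0
  col T5: 2·0 + 2·3 + 1·0 + 2·-3 + 3·0 + 3·0 = 0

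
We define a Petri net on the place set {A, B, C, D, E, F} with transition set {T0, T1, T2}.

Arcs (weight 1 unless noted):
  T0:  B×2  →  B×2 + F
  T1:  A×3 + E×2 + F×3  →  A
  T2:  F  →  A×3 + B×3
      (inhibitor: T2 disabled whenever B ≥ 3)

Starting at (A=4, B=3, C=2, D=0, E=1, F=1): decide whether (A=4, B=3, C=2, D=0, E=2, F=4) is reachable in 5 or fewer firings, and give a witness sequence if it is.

depth 0: 1 marking
depth 1: 2 markings reached so far
depth 2: 3 markings reached so far
depth 3: 4 markings reached so far
depth 4: 5 markings reached so far
depth 5: 6 markings reached so far
target is not among the 6 markings reachable within 5 steps

NO — not reachable within 5 firings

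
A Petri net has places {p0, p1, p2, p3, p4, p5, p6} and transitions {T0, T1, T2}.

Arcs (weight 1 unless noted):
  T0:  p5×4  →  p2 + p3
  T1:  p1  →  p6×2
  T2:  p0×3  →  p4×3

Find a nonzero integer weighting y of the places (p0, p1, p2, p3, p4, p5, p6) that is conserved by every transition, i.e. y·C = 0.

Incidence matrix C (rows=places, cols=transitions):
       T0   T1   T2
   p0   0    0   -3
   p1   0   -1    0
   p2   1    0    0
   p3   1    0    0
   p4   0    0    3
   p5  -4    0    0
   p6   0    2    0

Candidate y = [0, 0, 1, -1, 0, 0, 0]; check y·C column-wise:
  col T0: 1·1 + -1·1 + 0·-4 = 0
  col T1: 0·-1 + 1·0 + -1·0 + 0·2 = 0
  col T2: 0·-3 + 1·0 + -1·0 + 0·3 = 0

y = (p0:0, p1:0, p2:1, p3:-1, p4:0, p5:0, p6:0)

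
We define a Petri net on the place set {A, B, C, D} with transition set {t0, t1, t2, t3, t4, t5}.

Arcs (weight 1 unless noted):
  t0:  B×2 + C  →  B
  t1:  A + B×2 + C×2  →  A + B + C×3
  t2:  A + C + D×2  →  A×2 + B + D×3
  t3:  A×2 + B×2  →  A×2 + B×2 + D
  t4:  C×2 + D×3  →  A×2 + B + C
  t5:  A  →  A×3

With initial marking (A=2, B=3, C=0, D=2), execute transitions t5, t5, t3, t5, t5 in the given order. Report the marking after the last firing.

(A=10, B=3, C=0, D=3)

step 1: fire t5:  (A=2, B=3, C=0, D=2) → (A=4, B=3, C=0, D=2)
step 2: fire t5:  (A=4, B=3, C=0, D=2) → (A=6, B=3, C=0, D=2)
step 3: fire t3:  (A=6, B=3, C=0, D=2) → (A=6, B=3, C=0, D=3)
step 4: fire t5:  (A=6, B=3, C=0, D=3) → (A=8, B=3, C=0, D=3)
step 5: fire t5:  (A=8, B=3, C=0, D=3) → (A=10, B=3, C=0, D=3)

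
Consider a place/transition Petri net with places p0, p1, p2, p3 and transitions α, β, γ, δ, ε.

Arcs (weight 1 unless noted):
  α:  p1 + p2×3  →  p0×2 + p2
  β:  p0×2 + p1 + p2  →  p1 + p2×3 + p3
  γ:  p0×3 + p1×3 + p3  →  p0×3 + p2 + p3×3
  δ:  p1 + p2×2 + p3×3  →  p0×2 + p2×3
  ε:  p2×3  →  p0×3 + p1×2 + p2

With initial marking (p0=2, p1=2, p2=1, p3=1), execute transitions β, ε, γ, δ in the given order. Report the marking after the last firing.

step 1: fire β:  (p0=2, p1=2, p2=1, p3=1) → (p0=0, p1=2, p2=3, p3=2)
step 2: fire ε:  (p0=0, p1=2, p2=3, p3=2) → (p0=3, p1=4, p2=1, p3=2)
step 3: fire γ:  (p0=3, p1=4, p2=1, p3=2) → (p0=3, p1=1, p2=2, p3=4)
step 4: fire δ:  (p0=3, p1=1, p2=2, p3=4) → (p0=5, p1=0, p2=3, p3=1)

(p0=5, p1=0, p2=3, p3=1)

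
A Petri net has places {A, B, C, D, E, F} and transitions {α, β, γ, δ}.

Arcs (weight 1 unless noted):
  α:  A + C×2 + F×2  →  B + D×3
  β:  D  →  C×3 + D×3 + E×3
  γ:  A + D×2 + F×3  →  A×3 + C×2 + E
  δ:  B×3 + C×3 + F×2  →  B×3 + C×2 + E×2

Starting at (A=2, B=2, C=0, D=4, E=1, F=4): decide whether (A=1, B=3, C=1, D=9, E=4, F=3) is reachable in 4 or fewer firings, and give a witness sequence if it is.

NO — not reachable within 4 firings

depth 0: 1 marking
depth 1: 3 markings reached so far
depth 2: 6 markings reached so far
depth 3: 9 markings reached so far
depth 4: 14 markings reached so far
target is not among the 14 markings reachable within 4 steps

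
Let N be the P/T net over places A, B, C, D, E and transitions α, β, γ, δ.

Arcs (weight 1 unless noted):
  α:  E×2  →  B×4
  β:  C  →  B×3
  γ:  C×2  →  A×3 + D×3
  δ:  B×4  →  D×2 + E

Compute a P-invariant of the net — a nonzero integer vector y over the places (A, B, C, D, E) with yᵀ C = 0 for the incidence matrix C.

Incidence matrix C (rows=places, cols=transitions):
        α    β    γ    δ
    A   0    0    3    0
    B   4    3    0   -4
    C   0   -1   -2    0
    D   0    0    3    2
    E  -2    0    0    1

Candidate y = [1, 1, 3, 1, 2]; check y·C column-wise:
  col α: 1·0 + 1·4 + 3·0 + 1·0 + 2·-2 = 0
  col β: 1·0 + 1·3 + 3·-1 + 1·0 + 2·0 = 0
  col γ: 1·3 + 1·0 + 3·-2 + 1·3 + 2·0 = 0
  col δ: 1·0 + 1·-4 + 3·0 + 1·2 + 2·1 = 0

y = (A:1, B:1, C:3, D:1, E:2)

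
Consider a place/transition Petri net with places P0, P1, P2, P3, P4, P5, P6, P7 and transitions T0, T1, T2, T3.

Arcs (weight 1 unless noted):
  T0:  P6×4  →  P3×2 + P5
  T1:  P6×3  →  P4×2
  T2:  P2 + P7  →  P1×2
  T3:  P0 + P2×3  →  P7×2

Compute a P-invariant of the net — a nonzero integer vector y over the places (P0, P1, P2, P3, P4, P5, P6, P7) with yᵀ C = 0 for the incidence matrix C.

y = (P0:6, P1:-1, P2:-2, P3:0, P4:0, P5:0, P6:0, P7:0)

Incidence matrix C (rows=places, cols=transitions):
       T0   T1   T2   T3
   P0   0    0    0   -1
   P1   0    0    2    0
   P2   0    0   -1   -3
   P3   2    0    0    0
   P4   0    2    0    0
   P5   1    0    0    0
   P6  -4   -3    0    0
   P7   0    0   -1    2

Candidate y = [6, -1, -2, 0, 0, 0, 0, 0]; check y·C column-wise:
  col T0: 6·0 + -1·0 + -2·0 + 0·2 + 0·1 + 0·-4 = 0
  col T1: 6·0 + -1·0 + -2·0 + 0·2 + 0·-3 = 0
  col T2: 6·0 + -1·2 + -2·-1 + 0·-1 = 0
  col T3: 6·-1 + -1·0 + -2·-3 + 0·2 = 0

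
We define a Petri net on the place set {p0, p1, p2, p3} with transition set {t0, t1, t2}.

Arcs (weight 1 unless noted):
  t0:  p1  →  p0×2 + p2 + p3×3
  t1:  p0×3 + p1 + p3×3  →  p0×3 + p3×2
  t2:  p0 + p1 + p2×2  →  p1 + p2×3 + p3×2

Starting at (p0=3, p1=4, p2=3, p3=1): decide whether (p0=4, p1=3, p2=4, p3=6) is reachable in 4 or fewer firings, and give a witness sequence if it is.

depth 0: 1 marking
depth 1: 3 markings reached so far
depth 2: 7 markings reached so far
depth 3: 14 markings reached so far
depth 4: 23 markings reached so far
target is not among the 23 markings reachable within 4 steps

NO — not reachable within 4 firings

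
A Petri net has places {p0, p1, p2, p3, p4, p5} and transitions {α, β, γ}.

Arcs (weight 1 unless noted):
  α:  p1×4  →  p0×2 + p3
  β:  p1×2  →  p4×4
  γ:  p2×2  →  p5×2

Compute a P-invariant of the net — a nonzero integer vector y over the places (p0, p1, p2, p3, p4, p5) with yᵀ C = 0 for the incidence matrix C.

y = (p0:1, p1:0, p2:0, p3:-2, p4:0, p5:0)

Incidence matrix C (rows=places, cols=transitions):
        α    β    γ
   p0   2    0    0
   p1  -4   -2    0
   p2   0    0   -2
   p3   1    0    0
   p4   0    4    0
   p5   0    0    2

Candidate y = [1, 0, 0, -2, 0, 0]; check y·C column-wise:
  col α: 1·2 + 0·-4 + -2·1 = 0
  col β: 1·0 + 0·-2 + -2·0 + 0·4 = 0
  col γ: 1·0 + 0·-2 + -2·0 + 0·2 = 0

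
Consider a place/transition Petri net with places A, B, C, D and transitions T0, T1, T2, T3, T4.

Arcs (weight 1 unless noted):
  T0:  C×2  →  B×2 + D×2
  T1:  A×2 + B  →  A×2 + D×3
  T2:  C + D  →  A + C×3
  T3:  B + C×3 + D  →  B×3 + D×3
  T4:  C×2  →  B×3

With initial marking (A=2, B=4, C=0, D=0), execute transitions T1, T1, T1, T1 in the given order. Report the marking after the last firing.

(A=2, B=0, C=0, D=12)

step 1: fire T1:  (A=2, B=4, C=0, D=0) → (A=2, B=3, C=0, D=3)
step 2: fire T1:  (A=2, B=3, C=0, D=3) → (A=2, B=2, C=0, D=6)
step 3: fire T1:  (A=2, B=2, C=0, D=6) → (A=2, B=1, C=0, D=9)
step 4: fire T1:  (A=2, B=1, C=0, D=9) → (A=2, B=0, C=0, D=12)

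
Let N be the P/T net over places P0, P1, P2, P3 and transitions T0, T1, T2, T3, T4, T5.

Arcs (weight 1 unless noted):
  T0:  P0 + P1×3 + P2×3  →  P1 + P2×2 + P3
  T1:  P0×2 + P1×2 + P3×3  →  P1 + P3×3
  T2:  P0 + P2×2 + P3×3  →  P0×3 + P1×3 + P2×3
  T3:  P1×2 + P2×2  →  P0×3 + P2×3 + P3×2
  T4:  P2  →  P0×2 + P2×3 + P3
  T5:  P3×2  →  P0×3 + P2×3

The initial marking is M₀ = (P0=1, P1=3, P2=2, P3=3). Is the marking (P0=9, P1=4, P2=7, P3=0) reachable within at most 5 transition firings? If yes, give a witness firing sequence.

step 1: fire T2:  (P0=1, P1=3, P2=2, P3=3) → (P0=3, P1=6, P2=3, P3=0)
step 2: fire T3:  (P0=3, P1=6, P2=3, P3=0) → (P0=6, P1=4, P2=4, P3=2)
step 3: fire T5:  (P0=6, P1=4, P2=4, P3=2) → (P0=9, P1=4, P2=7, P3=0)

YES — reachable via ⟨T2, T3, T5⟩ (3 firings)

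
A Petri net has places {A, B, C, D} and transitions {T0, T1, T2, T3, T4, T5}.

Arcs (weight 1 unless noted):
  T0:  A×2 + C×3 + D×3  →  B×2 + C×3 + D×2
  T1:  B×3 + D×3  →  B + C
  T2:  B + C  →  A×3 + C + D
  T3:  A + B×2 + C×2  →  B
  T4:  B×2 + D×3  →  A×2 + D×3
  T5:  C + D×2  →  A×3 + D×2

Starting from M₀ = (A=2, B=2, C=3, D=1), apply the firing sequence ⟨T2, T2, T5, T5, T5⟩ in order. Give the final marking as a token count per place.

(A=17, B=0, C=0, D=3)

step 1: fire T2:  (A=2, B=2, C=3, D=1) → (A=5, B=1, C=3, D=2)
step 2: fire T2:  (A=5, B=1, C=3, D=2) → (A=8, B=0, C=3, D=3)
step 3: fire T5:  (A=8, B=0, C=3, D=3) → (A=11, B=0, C=2, D=3)
step 4: fire T5:  (A=11, B=0, C=2, D=3) → (A=14, B=0, C=1, D=3)
step 5: fire T5:  (A=14, B=0, C=1, D=3) → (A=17, B=0, C=0, D=3)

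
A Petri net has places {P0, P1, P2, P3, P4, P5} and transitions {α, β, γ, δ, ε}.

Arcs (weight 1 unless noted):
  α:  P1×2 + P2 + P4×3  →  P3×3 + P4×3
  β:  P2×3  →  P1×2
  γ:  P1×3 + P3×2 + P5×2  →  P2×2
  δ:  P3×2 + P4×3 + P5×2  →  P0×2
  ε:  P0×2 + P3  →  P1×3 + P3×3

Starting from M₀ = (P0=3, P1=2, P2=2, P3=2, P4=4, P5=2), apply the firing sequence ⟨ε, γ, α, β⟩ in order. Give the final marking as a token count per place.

step 1: fire ε:  (P0=3, P1=2, P2=2, P3=2, P4=4, P5=2) → (P0=1, P1=5, P2=2, P3=4, P4=4, P5=2)
step 2: fire γ:  (P0=1, P1=5, P2=2, P3=4, P4=4, P5=2) → (P0=1, P1=2, P2=4, P3=2, P4=4, P5=0)
step 3: fire α:  (P0=1, P1=2, P2=4, P3=2, P4=4, P5=0) → (P0=1, P1=0, P2=3, P3=5, P4=4, P5=0)
step 4: fire β:  (P0=1, P1=0, P2=3, P3=5, P4=4, P5=0) → (P0=1, P1=2, P2=0, P3=5, P4=4, P5=0)

(P0=1, P1=2, P2=0, P3=5, P4=4, P5=0)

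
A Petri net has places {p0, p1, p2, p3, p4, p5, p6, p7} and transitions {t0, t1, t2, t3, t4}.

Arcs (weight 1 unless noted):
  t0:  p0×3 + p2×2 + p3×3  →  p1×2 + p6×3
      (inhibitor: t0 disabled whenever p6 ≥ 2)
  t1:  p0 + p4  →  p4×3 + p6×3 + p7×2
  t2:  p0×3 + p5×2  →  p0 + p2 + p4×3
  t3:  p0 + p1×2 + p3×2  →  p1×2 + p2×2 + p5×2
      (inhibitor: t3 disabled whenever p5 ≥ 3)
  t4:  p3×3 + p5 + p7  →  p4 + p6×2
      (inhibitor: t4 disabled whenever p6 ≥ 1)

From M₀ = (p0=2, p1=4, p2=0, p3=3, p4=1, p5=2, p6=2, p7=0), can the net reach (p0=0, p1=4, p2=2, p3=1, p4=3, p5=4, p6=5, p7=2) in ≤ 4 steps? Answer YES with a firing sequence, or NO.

step 1: fire t1:  (p0=2, p1=4, p2=0, p3=3, p4=1, p5=2, p6=2, p7=0) → (p0=1, p1=4, p2=0, p3=3, p4=3, p5=2, p6=5, p7=2)
step 2: fire t3:  (p0=1, p1=4, p2=0, p3=3, p4=3, p5=2, p6=5, p7=2) → (p0=0, p1=4, p2=2, p3=1, p4=3, p5=4, p6=5, p7=2)

YES — reachable via ⟨t1, t3⟩ (2 firings)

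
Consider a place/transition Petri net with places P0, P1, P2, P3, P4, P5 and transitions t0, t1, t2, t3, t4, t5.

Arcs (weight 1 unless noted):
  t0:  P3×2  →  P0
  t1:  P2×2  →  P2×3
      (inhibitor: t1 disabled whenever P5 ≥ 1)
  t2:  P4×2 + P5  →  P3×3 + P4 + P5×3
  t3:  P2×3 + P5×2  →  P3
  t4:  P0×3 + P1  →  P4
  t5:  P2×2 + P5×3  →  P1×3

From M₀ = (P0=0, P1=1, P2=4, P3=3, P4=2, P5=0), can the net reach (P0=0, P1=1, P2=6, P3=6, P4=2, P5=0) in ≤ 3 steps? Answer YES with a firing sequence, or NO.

NO — not reachable within 3 firings

depth 0: 1 marking
depth 1: 3 markings reached so far
depth 2: 5 markings reached so far
depth 3: 7 markings reached so far
target is not among the 7 markings reachable within 3 steps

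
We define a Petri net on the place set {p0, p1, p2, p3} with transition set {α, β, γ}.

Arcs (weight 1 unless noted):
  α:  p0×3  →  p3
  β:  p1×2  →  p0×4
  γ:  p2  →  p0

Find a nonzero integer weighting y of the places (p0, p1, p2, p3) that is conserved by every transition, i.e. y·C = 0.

y = (p0:1, p1:2, p2:1, p3:3)

Incidence matrix C (rows=places, cols=transitions):
        α    β    γ
   p0  -3    4    1
   p1   0   -2    0
   p2   0    0   -1
   p3   1    0    0

Candidate y = [1, 2, 1, 3]; check y·C column-wise:
  col α: 1·-3 + 2·0 + 1·0 + 3·1 = 0
  col β: 1·4 + 2·-2 + 1·0 + 3·0 = 0
  col γ: 1·1 + 2·0 + 1·-1 + 3·0 = 0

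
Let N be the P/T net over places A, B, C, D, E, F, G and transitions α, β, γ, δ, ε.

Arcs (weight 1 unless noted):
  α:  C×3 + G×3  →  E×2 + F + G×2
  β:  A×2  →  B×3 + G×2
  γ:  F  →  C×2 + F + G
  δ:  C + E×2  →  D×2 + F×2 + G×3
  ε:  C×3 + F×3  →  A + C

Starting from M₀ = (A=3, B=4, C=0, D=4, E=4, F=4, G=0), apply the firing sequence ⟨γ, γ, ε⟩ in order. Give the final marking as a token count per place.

step 1: fire γ:  (A=3, B=4, C=0, D=4, E=4, F=4, G=0) → (A=3, B=4, C=2, D=4, E=4, F=4, G=1)
step 2: fire γ:  (A=3, B=4, C=2, D=4, E=4, F=4, G=1) → (A=3, B=4, C=4, D=4, E=4, F=4, G=2)
step 3: fire ε:  (A=3, B=4, C=4, D=4, E=4, F=4, G=2) → (A=4, B=4, C=2, D=4, E=4, F=1, G=2)

(A=4, B=4, C=2, D=4, E=4, F=1, G=2)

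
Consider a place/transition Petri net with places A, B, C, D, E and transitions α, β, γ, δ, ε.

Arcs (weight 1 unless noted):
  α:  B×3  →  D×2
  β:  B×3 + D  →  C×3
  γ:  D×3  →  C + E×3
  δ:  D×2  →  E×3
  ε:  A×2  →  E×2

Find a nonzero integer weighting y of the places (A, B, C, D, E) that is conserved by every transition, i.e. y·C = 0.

y = (A:2, B:2, C:3, D:3, E:2)

Incidence matrix C (rows=places, cols=transitions):
        α    β    γ    δ    ε
    A   0    0    0    0   -2
    B  -3   -3    0    0    0
    C   0    3    1    0    0
    D   2   -1   -3   -2    0
    E   0    0    3    3    2

Candidate y = [2, 2, 3, 3, 2]; check y·C column-wise:
  col α: 2·0 + 2·-3 + 3·0 + 3·2 + 2·0 = 0
  col β: 2·0 + 2·-3 + 3·3 + 3·-1 + 2·0 = 0
  col γ: 2·0 + 2·0 + 3·1 + 3·-3 + 2·3 = 0
  col δ: 2·0 + 2·0 + 3·0 + 3·-2 + 2·3 = 0
  col ε: 2·-2 + 2·0 + 3·0 + 3·0 + 2·2 = 0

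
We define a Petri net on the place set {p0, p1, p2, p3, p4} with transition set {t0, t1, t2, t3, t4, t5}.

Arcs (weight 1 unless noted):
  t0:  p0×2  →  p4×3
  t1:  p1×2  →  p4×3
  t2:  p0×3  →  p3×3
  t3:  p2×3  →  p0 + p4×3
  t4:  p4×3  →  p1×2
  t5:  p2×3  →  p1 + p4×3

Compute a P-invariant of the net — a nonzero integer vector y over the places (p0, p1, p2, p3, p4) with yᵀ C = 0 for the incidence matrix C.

Incidence matrix C (rows=places, cols=transitions):
       t0   t1   t2   t3   t4   t5
   p0  -2    0   -3    1    0    0
   p1   0   -2    0    0    2    1
   p2   0    0    0   -3    0   -3
   p3   0    0    3    0    0    0
   p4   3    3    0    3   -3    3

Candidate y = [3, 3, 3, 3, 2]; check y·C column-wise:
  col t0: 3·-2 + 3·0 + 3·0 + 3·0 + 2·3 = 0
  col t1: 3·0 + 3·-2 + 3·0 + 3·0 + 2·3 = 0
  col t2: 3·-3 + 3·0 + 3·0 + 3·3 + 2·0 = 0
  col t3: 3·1 + 3·0 + 3·-3 + 3·0 + 2·3 = 0
  col t4: 3·0 + 3·2 + 3·0 + 3·0 + 2·-3 = 0
  col t5: 3·0 + 3·1 + 3·-3 + 3·0 + 2·3 = 0

y = (p0:3, p1:3, p2:3, p3:3, p4:2)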